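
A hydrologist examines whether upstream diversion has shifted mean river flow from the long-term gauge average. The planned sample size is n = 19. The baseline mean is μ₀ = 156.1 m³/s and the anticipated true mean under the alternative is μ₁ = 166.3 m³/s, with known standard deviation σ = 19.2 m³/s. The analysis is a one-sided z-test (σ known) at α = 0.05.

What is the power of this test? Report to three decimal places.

Standardized effect: d = |μ₁ − μ₀| / σ = |166.3 − 156.1| / 19.2 = 0.5312
Noncentrality parameter: δ = d·√n = 0.5312 × √19 = 2.3157
One-sided α = 0.05 → critical value z_{0.05} = 1.645.
Power = P(Z > 1.645 − δ) = Φ(0.671) = 0.7488.

Power ≈ 0.749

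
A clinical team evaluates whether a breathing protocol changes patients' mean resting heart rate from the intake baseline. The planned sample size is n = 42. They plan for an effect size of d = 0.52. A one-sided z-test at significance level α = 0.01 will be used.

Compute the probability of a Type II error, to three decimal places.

β ≈ 0.148

Noncentrality parameter: δ = d·√n = 0.52 × √42 = 3.3700
Critical value for a one-sided test at α = 0.01: z_α = 2.326.
Power = P(Z > 2.326 − δ) = Φ(1.044) = 0.8517.
Type II error: β = 1 − power = 1 − 0.8517 = 0.1483.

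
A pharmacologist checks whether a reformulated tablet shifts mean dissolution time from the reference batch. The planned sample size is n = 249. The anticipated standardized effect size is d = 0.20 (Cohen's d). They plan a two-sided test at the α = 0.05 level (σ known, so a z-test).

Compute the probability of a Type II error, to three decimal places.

β ≈ 0.116

Noncentrality parameter: δ = d·√n = 0.20 × √249 = 3.1559
Critical value for a two-sided test at α = 0.05: z_{α/2} = 1.960.
Power = Φ(δ − 1.960) + Φ(−δ − 1.960) = Φ(1.196) + Φ(-5.116) = 0.8841 + 0.0000 = 0.8841.
Type II error: β = 1 − power = 1 − 0.8841 = 0.1159.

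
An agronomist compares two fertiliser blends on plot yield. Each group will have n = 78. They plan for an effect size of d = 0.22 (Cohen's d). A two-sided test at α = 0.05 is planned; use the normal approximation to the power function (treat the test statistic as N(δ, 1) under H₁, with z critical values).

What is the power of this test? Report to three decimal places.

Noncentrality parameter: δ = d·√(n/2) = 0.22 × √(78/2) = 1.3739
Critical value for a two-sided test at α = 0.05: z_{α/2} = 1.960.
Power = Φ(δ − 1.960) + Φ(−δ − 1.960) = Φ(-0.586) + Φ(-3.334) = 0.2789 + 0.0004 = 0.2793.

Power ≈ 0.279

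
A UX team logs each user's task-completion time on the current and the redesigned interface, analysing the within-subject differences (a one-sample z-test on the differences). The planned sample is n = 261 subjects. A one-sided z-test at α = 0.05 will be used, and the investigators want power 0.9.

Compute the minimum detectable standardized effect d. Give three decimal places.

d ≈ 0.181

Need Φ(δ − 1.645) = 0.9, so δ = 1.645 + 1.282 = 2.926.
δ = d·√n ⇒ d = δ/√n = 2.926/√261 = 0.1811.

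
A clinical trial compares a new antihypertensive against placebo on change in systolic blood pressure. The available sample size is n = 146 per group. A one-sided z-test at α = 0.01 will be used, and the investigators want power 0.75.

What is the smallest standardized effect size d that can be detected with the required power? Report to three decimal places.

Need Φ(δ − 2.326) = 0.75, so δ = 2.326 + 0.674 = 3.001.
δ = d·√(n/2) ⇒ d = δ/√(n/2) = 3.001/√(146/2) = 0.3512.

d ≈ 0.351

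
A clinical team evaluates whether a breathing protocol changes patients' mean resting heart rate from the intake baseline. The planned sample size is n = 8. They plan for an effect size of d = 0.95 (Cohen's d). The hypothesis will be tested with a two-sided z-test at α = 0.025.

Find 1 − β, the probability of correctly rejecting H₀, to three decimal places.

Power ≈ 0.672

Noncentrality parameter: δ = d·√n = 0.95 × √8 = 2.6870
Critical value for a two-sided test at α = 0.025: z_{α/2} = 2.241.
Power = Φ(δ − 2.241) + Φ(−δ − 2.241) = Φ(0.446) + Φ(-4.928) = 0.6721 + 0.0000 = 0.6721.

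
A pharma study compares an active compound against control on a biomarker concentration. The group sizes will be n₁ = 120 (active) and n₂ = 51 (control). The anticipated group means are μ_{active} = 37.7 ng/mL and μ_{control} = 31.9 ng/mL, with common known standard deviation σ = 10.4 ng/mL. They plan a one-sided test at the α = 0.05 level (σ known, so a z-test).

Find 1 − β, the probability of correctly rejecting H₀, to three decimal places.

Power ≈ 0.955

Standardized effect: d = |μ_{active} − μ_{control}| / σ = |37.7 − 31.9| / 10.4 = 0.5577
Noncentrality parameter: δ = d / √(1/n₁ + 1/n₂) = 0.5577 / √(1/120 + 1/51) = 3.3364
Critical value for a one-sided test at α = 0.05: z_α = 1.645.
Power = Φ(δ − 1.645) = Φ(1.692) = 0.9546.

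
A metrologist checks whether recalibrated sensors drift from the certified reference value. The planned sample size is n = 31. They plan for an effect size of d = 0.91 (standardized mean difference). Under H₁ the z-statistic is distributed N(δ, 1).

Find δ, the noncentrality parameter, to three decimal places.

δ ≈ 5.067

The noncentrality parameter scales effect size by the design's sample-size factor: δ = d·√n = 0.91 × √31 = 5.0667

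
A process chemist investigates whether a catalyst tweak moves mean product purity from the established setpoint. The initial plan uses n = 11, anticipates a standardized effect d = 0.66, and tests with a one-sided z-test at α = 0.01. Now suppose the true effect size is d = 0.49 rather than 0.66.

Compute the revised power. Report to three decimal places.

Power ≈ 0.242

With d = 0.49: δ = d·√n = 0.49 × √11 = 1.6251. Critical value z_{0.01} = 2.326.
Revised power = P(Z > 2.326 − δ) = Φ(-0.701) = 0.2416.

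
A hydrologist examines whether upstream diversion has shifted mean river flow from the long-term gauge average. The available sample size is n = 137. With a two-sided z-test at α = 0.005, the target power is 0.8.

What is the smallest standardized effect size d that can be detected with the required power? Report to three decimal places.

Need Φ(δ − 2.807) = 0.8, so δ = 2.807 + 0.842 = 3.649.
(Lower-tail contribution to power is negligible for δ > 0.)
δ = d·√n ⇒ d = δ/√n = 3.649/√137 = 0.3117.

d ≈ 0.312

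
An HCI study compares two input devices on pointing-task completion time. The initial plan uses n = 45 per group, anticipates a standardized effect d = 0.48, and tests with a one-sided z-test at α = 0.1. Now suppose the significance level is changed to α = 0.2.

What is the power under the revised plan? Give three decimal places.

Power ≈ 0.924

δ = d·√(n/2) = 0.48 × √(45/2) = 2.2768 (unchanged). New critical value: z_{0.2} = 0.842.
Revised power = Φ(δ − 0.842) = Φ(1.435) = 0.9244.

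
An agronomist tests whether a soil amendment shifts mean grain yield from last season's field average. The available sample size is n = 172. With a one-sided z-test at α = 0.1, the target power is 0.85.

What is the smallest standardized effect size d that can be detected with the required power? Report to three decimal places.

Need Φ(δ − 1.282) = 0.85, so δ = 1.282 + 1.036 = 2.318.
δ = d·√n ⇒ d = δ/√n = 2.318/√172 = 0.1767.

d ≈ 0.177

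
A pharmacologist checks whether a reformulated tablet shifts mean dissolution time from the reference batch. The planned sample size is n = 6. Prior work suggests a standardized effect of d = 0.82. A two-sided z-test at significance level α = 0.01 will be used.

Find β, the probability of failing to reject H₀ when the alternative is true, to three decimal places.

β ≈ 0.715

Noncentrality parameter: δ = d·√n = 0.82 × √6 = 2.0086
Critical value for a two-sided test at α = 0.01: z_{α/2} = 2.576.
Power = Φ(δ − 2.576) + Φ(−δ − 2.576) = Φ(-0.567) + Φ(-4.584) = 0.2853 + 0.0000 = 0.2853.
Type II error: β = 1 − power = 1 − 0.2853 = 0.7147.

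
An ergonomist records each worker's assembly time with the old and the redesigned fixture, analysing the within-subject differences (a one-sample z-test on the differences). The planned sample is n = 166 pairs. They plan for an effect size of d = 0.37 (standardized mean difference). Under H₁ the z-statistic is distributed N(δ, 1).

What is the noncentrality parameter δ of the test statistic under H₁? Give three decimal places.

The noncentrality parameter scales effect size by the design's sample-size factor: δ = d·√n = 0.37 × √166 = 4.7671

δ ≈ 4.767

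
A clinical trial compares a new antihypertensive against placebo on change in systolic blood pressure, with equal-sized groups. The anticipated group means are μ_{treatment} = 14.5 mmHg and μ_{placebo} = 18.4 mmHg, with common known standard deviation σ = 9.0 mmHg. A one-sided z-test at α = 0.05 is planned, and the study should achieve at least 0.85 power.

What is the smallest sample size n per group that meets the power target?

n = 77 per group

Standardized effect: d = |μ_{treatment} − μ_{placebo}| / σ = |14.5 − 18.4| / 9.0 = 0.4333
Set Φ(δ − 1.645) = 0.85; then δ − 1.645 = Φ⁻¹(0.85) = 1.036, giving δ = 2.681.
δ = d·√(n/2) ⇒ n = 2(δ/d)² = 2 × (2.681 / 0.4333)² = 76.57.
Rounding up, n = 77 per group.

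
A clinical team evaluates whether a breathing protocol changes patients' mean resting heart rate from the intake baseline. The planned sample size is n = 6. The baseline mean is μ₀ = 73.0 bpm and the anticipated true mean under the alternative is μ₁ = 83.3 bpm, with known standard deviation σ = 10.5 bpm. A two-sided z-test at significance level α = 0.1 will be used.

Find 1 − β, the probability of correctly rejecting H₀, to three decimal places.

Power ≈ 0.776

Standardized effect: d = |μ₁ − μ₀| / σ = |83.3 − 73.0| / 10.5 = 0.9810
Noncentrality parameter: δ = d·√n = 0.9810 × √6 = 2.4028
Two-sided α = 0.1 → critical value z_{0.05} = 1.645.
Power = Φ(δ − 1.645) + Φ(−δ − 1.645) = Φ(0.758) + Φ(-4.048) = 0.7758 + 0.0000 = 0.7758.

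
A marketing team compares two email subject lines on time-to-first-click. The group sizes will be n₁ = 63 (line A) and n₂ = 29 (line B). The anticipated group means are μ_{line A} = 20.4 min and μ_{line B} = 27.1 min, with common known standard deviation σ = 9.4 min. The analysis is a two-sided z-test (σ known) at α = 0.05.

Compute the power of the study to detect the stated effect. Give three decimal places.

Standardized effect: d = |μ_{line A} − μ_{line B}| / σ = |20.4 − 27.1| / 9.4 = 0.7128
Noncentrality parameter: δ = d / √(1/n₁ + 1/n₂) = 0.7128 / √(1/63 + 1/29) = 3.1763
Critical value for a two-sided test at α = 0.05: z_{α/2} = 1.960.
Power = Φ(δ − 1.960) + Φ(−δ − 1.960) = Φ(1.216) + Φ(-5.136) = 0.8881 + 0.0000 = 0.8881.

Power ≈ 0.888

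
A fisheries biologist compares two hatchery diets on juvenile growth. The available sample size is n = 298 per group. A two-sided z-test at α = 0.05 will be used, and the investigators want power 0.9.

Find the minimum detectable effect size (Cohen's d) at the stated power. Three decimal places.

d ≈ 0.266

Required noncentrality: δ = z_{0.025} + z_{0.10} = 1.960 + 1.282 = 3.242.
(Lower-tail contribution to power is negligible for δ > 0.)
δ = d·√(n/2) ⇒ d = δ/√(n/2) = 3.242/√(298/2) = 0.2656.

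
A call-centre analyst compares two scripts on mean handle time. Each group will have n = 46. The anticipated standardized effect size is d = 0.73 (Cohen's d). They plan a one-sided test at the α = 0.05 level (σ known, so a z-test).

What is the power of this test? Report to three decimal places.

Noncentrality parameter: δ = d·√(n/2) = 0.73 × √(46/2) = 3.5010
Critical value for a one-sided test at α = 0.05: z_α = 1.645.
Power = P(Z > 1.645 − δ) = Φ(1.856) = 0.9683.

Power ≈ 0.968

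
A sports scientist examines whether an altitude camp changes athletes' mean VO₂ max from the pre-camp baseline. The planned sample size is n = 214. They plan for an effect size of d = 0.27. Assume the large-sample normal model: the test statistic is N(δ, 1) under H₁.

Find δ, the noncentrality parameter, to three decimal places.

δ ≈ 3.950

The noncentrality parameter scales effect size by the design's sample-size factor: δ = d·√n = 0.27 × √214 = 3.9498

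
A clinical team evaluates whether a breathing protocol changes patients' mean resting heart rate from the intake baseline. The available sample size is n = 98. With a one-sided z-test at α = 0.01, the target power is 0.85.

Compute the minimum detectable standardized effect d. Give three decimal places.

d ≈ 0.340

Required noncentrality: δ = z_{0.01} + z_{0.15} = 2.326 + 1.036 = 3.363.
δ = d·√n ⇒ d = δ/√n = 3.363/√98 = 0.3397.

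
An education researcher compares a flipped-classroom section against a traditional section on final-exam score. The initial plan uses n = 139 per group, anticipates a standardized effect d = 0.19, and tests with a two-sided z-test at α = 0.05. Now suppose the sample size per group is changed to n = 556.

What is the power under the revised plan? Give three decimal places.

With n = 556 per group: δ = d·√(n/2) = 0.19 × √(556/2) = 3.1679. Critical value z_{0.025} = 1.960.
Revised power = Φ(δ − 1.960) + Φ(−δ − 1.960) = Φ(1.208) + Φ(-5.128) = 0.8865 + 0.0000 = 0.8865.

Power ≈ 0.886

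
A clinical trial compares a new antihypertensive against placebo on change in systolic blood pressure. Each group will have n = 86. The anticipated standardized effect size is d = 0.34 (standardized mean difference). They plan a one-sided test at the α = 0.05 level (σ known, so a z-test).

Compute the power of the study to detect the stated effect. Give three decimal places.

Power ≈ 0.721

Noncentrality parameter: λ = d·√(n/2) = 0.34 × √(86/2) = 2.2295
Critical value for a one-sided test at α = 0.05: z_α = 1.645.
Power = Φ(λ − 1.645) = Φ(0.585) = 0.7206.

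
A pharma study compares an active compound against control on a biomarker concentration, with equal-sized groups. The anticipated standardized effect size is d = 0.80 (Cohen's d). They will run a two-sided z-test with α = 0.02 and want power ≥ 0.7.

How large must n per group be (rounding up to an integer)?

n = 26 per group

Set Φ(δ − 2.326) = 0.7; then δ − 2.326 = Φ⁻¹(0.7) = 0.524, giving δ = 2.851.
(The Φ(−δ − z_{α/2}) term is vanishingly small for δ > 0 and is dropped in the standard sample-size formula.)
δ = d·√(n/2) ⇒ n = 2(δ/d)² = 2 × (2.851 / 0.80)² = 25.40.
Round up to the next whole unit.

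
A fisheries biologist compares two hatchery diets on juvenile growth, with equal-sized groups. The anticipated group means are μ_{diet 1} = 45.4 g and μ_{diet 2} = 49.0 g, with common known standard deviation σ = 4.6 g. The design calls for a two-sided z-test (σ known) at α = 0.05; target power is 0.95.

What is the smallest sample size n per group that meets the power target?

Standardized effect: d = |μ_{diet 1} − μ_{diet 2}| / σ = |45.4 − 49.0| / 4.6 = 0.7826
For power 0.95 need Φ(δ − z_{0.025}) = 0.95, so δ = z_{0.025} + z_{0.05} = 1.960 + 1.645 = 3.605.
(The Φ(−δ − z_{α/2}) term is vanishingly small for δ > 0 and is dropped in the standard sample-size formula.)
δ = d·√(n/2) ⇒ n = 2(δ/d)² = 2 × (3.605 / 0.7826)² = 42.43.
Round up to the next whole unit.

n = 43 per group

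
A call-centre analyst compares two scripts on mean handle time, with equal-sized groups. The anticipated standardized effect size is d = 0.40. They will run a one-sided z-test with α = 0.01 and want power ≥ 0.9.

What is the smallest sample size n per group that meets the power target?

For power 0.9 need Φ(δ − z_{0.01}) = 0.9, so δ = z_{0.01} + z_{0.10} = 2.326 + 1.282 = 3.608.
δ = d·√(n/2) ⇒ n = 2(δ/d)² = 2 × (3.608 / 0.40)² = 162.71.
Round up to the next whole unit.

n = 163 per group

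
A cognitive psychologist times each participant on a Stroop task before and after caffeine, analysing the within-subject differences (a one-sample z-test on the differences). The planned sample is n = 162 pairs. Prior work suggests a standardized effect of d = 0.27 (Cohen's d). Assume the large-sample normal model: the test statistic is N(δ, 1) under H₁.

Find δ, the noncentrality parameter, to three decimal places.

δ ≈ 3.437

The noncentrality parameter scales effect size by the design's sample-size factor: δ = d·√n = 0.27 × √162 = 3.4365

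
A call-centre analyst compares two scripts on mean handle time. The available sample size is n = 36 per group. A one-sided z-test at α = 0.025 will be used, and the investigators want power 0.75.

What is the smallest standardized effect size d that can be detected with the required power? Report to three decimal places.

Need Φ(δ − 1.960) = 0.75, so δ = 1.960 + 0.674 = 2.634.
δ = d·√(n/2) ⇒ d = δ/√(n/2) = 2.634/√(36/2) = 0.6209.

d ≈ 0.621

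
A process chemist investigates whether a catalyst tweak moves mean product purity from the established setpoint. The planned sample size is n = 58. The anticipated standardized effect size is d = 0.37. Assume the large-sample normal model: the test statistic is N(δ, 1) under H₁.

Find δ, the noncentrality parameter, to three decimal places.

δ = d·√n = 0.37 × √58 = 2.8178

δ ≈ 2.818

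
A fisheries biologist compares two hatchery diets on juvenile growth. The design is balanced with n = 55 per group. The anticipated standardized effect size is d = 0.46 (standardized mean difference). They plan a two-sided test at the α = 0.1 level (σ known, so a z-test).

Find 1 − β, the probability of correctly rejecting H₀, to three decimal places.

Power ≈ 0.779

Noncentrality parameter: λ = d·√(n/2) = 0.46 × √(55/2) = 2.4123
Critical value for a two-sided test at α = 0.1: z_{α/2} = 1.645.
Power = Φ(λ − 1.645) + Φ(−λ − 1.645) = Φ(0.767) + Φ(-4.057) = 0.7786 + 0.0000 = 0.7786.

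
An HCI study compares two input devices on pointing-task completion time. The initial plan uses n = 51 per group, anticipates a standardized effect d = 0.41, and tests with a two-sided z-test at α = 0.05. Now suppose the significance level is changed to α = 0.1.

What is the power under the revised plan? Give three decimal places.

Power ≈ 0.665

δ = d·√(n/2) = 0.41 × √(51/2) = 2.0704 (unchanged). New critical value: z_{0.05} = 1.645.
Revised power = Φ(δ − 1.645) + Φ(−δ − 1.645) = Φ(0.426) + Φ(-3.715) = 0.6648 + 0.0001 = 0.6649.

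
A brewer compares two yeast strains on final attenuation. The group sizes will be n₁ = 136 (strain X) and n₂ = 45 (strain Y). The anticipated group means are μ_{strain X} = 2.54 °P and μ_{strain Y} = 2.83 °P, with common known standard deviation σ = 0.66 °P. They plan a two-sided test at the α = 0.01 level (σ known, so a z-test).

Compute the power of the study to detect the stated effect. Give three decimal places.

Standardized effect: d = |μ_{strain X} − μ_{strain Y}| / σ = |2.54 − 2.83| / 0.66 = 0.4394
Noncentrality parameter: δ = d / √(1/n₁ + 1/n₂) = 0.4394 / √(1/136 + 1/45) = 2.5550
Two-sided α = 0.01 → critical value z_{0.005} = 2.576.
Power = Φ(δ − 2.576) + Φ(−δ − 2.576) = Φ(-0.021) + Φ(-5.131) = 0.4917 + 0.0000 = 0.4917.

Power ≈ 0.492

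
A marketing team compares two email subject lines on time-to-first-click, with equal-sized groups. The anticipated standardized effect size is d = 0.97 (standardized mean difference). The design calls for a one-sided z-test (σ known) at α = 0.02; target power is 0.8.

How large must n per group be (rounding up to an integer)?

n = 18 per group

Set Φ(δ − 2.054) = 0.8; then δ − 2.054 = Φ⁻¹(0.8) = 0.842, giving δ = 2.895.
δ = d·√(n/2) ⇒ n = 2(δ/d)² = 2 × (2.895 / 0.97)² = 17.82.
Rounding up, n = 18 per group.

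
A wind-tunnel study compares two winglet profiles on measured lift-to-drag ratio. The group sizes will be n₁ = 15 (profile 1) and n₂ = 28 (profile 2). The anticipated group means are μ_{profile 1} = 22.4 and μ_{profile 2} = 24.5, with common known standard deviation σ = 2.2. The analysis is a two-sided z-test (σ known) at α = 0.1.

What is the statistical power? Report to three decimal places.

Power ≈ 0.910

Standardized effect: d = |μ_{profile 1} − μ_{profile 2}| / σ = |22.4 − 24.5| / 2.2 = 0.9545
Noncentrality parameter: δ = d / √(1/n₁ + 1/n₂) = 0.9545 / √(1/15 + 1/28) = 2.9832
Two-sided α = 0.1 → critical value z_{0.05} = 1.645.
Power = Φ(δ − 1.645) + Φ(−δ − 1.645) = Φ(1.338) + Φ(-4.628) = 0.9096 + 0.0000 = 0.9096.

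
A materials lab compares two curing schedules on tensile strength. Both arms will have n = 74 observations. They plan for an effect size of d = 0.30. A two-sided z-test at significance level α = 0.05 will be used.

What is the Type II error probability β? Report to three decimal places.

β ≈ 0.554

Noncentrality parameter: λ = d·√(n/2) = 0.30 × √(74/2) = 1.8248
Critical value for a two-sided test at α = 0.05: z_{α/2} = 1.960.
Power = Φ(λ − 1.960) + Φ(−λ − 1.960) = Φ(-0.135) + Φ(-3.785) = 0.4463 + 0.0001 = 0.4463.
Type II error: β = 1 − power = 1 − 0.4463 = 0.5537.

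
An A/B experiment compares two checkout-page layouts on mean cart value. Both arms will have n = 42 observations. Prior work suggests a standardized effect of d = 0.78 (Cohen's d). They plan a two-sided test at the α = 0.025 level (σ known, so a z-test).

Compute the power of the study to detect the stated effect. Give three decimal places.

Noncentrality parameter: δ = d·√(n/2) = 0.78 × √(42/2) = 3.5744
Two-sided α = 0.025 → critical value z_{0.0125} = 2.241.
Power = Φ(δ − 2.241) + Φ(−δ − 2.241) = Φ(1.333) + Φ(-5.816) = 0.9087 + 0.0000 = 0.9087.

Power ≈ 0.909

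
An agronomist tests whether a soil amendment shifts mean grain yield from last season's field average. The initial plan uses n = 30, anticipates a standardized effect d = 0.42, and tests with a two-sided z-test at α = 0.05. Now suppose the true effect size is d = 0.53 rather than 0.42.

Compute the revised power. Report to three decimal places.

With d = 0.53: δ = d·√n = 0.53 × √30 = 2.9029. Critical value z_{0.025} = 1.960.
Revised power = Φ(δ − 1.960) + Φ(−δ − 1.960) = Φ(0.943) + Φ(-4.863) = 0.8272 + 0.0000 = 0.8272.

Power ≈ 0.827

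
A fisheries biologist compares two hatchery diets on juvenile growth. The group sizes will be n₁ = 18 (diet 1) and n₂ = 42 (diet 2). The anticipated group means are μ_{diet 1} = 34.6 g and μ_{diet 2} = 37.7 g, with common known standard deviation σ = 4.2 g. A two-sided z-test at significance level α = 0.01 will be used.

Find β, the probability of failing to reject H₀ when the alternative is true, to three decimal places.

β ≈ 0.482

Standardized effect: d = |μ_{diet 1} − μ_{diet 2}| / σ = |34.6 − 37.7| / 4.2 = 0.7381
Noncentrality parameter: λ = d / √(1/n₁ + 1/n₂) = 0.7381 / √(1/18 + 1/42) = 2.6200
Two-sided α = 0.01 → critical value z_{0.005} = 2.576.
Power = Φ(λ − 2.576) + Φ(−λ − 2.576) = Φ(0.044) + Φ(-5.196) = 0.5176 + 0.0000 = 0.5176.
Type II error: β = 1 − power = 1 − 0.5176 = 0.4824.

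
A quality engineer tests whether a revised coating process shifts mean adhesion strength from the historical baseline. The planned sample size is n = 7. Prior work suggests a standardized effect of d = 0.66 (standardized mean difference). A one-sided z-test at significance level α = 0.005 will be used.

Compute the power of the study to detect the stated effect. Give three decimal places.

Noncentrality parameter: δ = d·√n = 0.66 × √7 = 1.7462
Critical value for a one-sided test at α = 0.005: z_α = 2.576.
Power = P(Z > 2.576 − δ) = Φ(-0.830) = 0.2034.

Power ≈ 0.203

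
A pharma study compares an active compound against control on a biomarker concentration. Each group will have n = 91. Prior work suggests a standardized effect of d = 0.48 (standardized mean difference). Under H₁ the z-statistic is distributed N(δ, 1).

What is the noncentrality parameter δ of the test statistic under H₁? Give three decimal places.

δ = d·√(n/2) = 0.48 × √(91/2) = 3.2378

δ ≈ 3.238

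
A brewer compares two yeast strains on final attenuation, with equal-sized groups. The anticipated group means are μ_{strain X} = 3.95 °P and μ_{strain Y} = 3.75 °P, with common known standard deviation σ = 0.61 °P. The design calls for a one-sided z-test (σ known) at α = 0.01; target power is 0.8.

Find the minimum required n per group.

n = 187 per group

Standardized effect: d = |μ_{strain X} − μ_{strain Y}| / σ = |3.95 − 3.75| / 0.61 = 0.3279
For power 0.8 need Φ(δ − z_{0.01}) = 0.8, so δ = z_{0.01} + z_{0.20} = 2.326 + 0.842 = 3.168.
δ = d·√(n/2) ⇒ n = 2(δ/d)² = 2 × (3.168 / 0.3279)² = 186.72.
Rounding up, n = 187 per group.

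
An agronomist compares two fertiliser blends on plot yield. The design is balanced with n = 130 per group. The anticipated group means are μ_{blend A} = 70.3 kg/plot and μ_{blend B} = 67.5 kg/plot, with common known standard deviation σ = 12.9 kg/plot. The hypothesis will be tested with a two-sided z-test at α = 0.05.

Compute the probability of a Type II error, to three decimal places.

Standardized effect: d = |μ_{blend A} − μ_{blend B}| / σ = |70.3 − 67.5| / 12.9 = 0.2171
Noncentrality parameter: δ = d·√(n/2) = 0.2171 × √(130/2) = 1.7499
Two-sided α = 0.05 → critical value z_{0.025} = 1.960.
Power = Φ(δ − 1.960) + Φ(−δ − 1.960) = Φ(-0.210) + Φ(-3.710) = 0.4168 + 0.0001 = 0.4169.
Type II error: β = 1 − power = 1 − 0.4169 = 0.5831.

β ≈ 0.583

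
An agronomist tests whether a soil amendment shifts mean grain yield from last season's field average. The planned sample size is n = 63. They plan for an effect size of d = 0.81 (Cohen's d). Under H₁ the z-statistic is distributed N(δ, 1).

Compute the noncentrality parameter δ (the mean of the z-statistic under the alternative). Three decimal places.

δ ≈ 6.429

δ = d·√n = 0.81 × √63 = 6.4292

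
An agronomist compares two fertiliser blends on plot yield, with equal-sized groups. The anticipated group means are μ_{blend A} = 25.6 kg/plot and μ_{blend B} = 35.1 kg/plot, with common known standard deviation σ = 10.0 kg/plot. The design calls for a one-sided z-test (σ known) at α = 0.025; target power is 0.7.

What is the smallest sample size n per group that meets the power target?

n = 14 per group

Standardized effect: d = |μ_{blend A} − μ_{blend B}| / σ = |25.6 − 35.1| / 10.0 = 0.9500
Set Φ(δ − 1.960) = 0.7; then δ − 1.960 = Φ⁻¹(0.7) = 0.524, giving δ = 2.484.
δ = d·√(n/2) ⇒ n = 2(δ/d)² = 2 × (2.484 / 0.9500)² = 13.68.
Rounding up, n = 14 per group.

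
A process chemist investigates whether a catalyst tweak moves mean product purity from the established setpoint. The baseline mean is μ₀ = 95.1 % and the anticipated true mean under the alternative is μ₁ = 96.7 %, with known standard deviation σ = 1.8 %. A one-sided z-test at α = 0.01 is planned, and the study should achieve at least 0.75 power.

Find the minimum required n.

n = 12

Standardized effect: d = |μ₁ − μ₀| / σ = |96.7 − 95.1| / 1.8 = 0.8889
For power 0.75 need Φ(δ − z_{0.01}) = 0.75, so δ = z_{0.01} + z_{0.25} = 2.326 + 0.674 = 3.001.
δ = d·√n ⇒ n = (δ/d)² = (3.001 / 0.8889)² = 11.40.
Round up to the next whole unit.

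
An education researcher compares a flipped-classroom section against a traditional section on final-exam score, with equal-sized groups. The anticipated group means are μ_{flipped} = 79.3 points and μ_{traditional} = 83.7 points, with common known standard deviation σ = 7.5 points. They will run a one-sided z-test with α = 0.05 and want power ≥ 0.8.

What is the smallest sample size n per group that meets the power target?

n = 36 per group

Standardized effect: d = |μ_{flipped} − μ_{traditional}| / σ = |79.3 − 83.7| / 7.5 = 0.5867
Set Φ(δ − 1.645) = 0.8; then δ − 1.645 = Φ⁻¹(0.8) = 0.842, giving δ = 2.486.
δ = d·√(n/2) ⇒ n = 2(δ/d)² = 2 × (2.486 / 0.5867)² = 35.93.
Rounding up, n = 36 per group.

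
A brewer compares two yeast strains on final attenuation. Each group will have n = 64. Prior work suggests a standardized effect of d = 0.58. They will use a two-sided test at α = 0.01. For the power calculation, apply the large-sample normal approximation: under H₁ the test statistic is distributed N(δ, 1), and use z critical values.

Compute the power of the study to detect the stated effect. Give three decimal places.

Noncentrality parameter: δ = d·√(n/2) = 0.58 × √(64/2) = 3.2810
Two-sided α = 0.01 → critical value z_{0.005} = 2.576.
Power = Φ(δ − 2.576) + Φ(−δ − 2.576) = Φ(0.705) + Φ(-5.857) = 0.7596 + 0.0000 = 0.7596.

Power ≈ 0.760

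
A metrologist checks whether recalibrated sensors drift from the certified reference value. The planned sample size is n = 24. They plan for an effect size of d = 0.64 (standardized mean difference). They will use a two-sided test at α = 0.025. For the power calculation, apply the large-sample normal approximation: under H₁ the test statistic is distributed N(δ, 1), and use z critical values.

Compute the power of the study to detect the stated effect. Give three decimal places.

Power ≈ 0.814

Noncentrality parameter: λ = d·√n = 0.64 × √24 = 3.1353
Critical value for a two-sided test at α = 0.025: z_{α/2} = 2.241.
Power = Φ(λ − 2.241) + Φ(−λ − 2.241) = Φ(0.894) + Φ(-5.377) = 0.8143 + 0.0000 = 0.8143.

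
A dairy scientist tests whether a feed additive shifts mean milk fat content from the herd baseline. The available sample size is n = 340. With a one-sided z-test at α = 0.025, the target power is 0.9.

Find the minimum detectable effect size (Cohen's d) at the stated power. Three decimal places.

Required noncentrality: δ = z_{0.025} + z_{0.10} = 1.960 + 1.282 = 3.242.
δ = d·√n ⇒ d = δ/√n = 3.242/√340 = 0.1758.

d ≈ 0.176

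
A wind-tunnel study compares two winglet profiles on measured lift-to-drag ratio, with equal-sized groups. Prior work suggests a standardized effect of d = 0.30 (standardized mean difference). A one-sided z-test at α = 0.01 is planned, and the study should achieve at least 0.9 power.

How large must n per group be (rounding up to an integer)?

Set Φ(δ − 2.326) = 0.9; then δ − 2.326 = Φ⁻¹(0.9) = 1.282, giving δ = 3.608.
δ = d·√(n/2) ⇒ n = 2(δ/d)² = 2 × (3.608 / 0.30)² = 289.27.
Rounding up, n = 290 per group.

n = 290 per group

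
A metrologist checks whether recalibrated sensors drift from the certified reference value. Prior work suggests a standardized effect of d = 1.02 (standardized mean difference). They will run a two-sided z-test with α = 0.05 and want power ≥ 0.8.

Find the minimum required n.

For power 0.8 need Φ(δ − z_{0.025}) = 0.8, so δ = z_{0.025} + z_{0.20} = 1.960 + 0.842 = 2.802.
(Ignoring the negligible lower-tail rejection probability gives the usual closed-form inversion.)
δ = d·√n ⇒ n = (δ/d)² = (2.802 / 1.02)² = 7.54.
Rounding up, n = 8.

n = 8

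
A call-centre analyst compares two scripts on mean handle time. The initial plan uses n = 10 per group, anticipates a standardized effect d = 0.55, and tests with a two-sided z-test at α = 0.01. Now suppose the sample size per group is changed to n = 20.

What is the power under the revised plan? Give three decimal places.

With n = 20 per group: δ = d·√(n/2) = 0.55 × √(20/2) = 1.7393. Critical value z_{0.005} = 2.576.
Revised power = Φ(δ − 2.576) + Φ(−δ − 2.576) = Φ(-0.837) + Φ(-4.315) = 0.2014 + 0.0000 = 0.2014.

Power ≈ 0.201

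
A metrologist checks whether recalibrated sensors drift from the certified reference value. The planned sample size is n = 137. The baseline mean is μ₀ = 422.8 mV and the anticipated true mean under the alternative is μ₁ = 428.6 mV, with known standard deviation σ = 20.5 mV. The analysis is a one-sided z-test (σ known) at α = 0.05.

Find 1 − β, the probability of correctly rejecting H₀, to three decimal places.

Standardized effect: d = |μ₁ − μ₀| / σ = |428.6 − 422.8| / 20.5 = 0.2829
Noncentrality parameter: δ = d·√n = 0.2829 × √137 = 3.3116
One-sided α = 0.05 → critical value z_{0.05} = 1.645.
Power = P(Z > 1.645 − δ) = Φ(1.667) = 0.9522.

Power ≈ 0.952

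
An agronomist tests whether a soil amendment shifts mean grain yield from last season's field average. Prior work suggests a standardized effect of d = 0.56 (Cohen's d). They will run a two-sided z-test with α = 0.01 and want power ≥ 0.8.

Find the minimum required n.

For power 0.8 need Φ(δ − z_{0.005}) = 0.8, so δ = z_{0.005} + z_{0.20} = 2.576 + 0.842 = 3.417.
(The Φ(−δ − z_{α/2}) term is vanishingly small for δ > 0 and is dropped in the standard sample-size formula.)
δ = d·√n ⇒ n = (δ/d)² = (3.417 / 0.56)² = 37.24.
Rounding up, n = 38.

n = 38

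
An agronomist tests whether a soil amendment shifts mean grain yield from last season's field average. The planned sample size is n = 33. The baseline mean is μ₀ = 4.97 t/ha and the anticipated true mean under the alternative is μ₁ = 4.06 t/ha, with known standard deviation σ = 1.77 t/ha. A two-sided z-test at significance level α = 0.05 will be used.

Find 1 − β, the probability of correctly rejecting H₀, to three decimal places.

Standardized effect: d = |μ₁ − μ₀| / σ = |4.06 − 4.97| / 1.77 = 0.5141
Noncentrality parameter: δ = d·√n = 0.5141 × √33 = 2.9534
Two-sided α = 0.05 → critical value z_{0.025} = 1.960.
Power = Φ(δ − 1.960) + Φ(−δ − 1.960) = Φ(0.993) + Φ(-4.913) = 0.8398 + 0.0000 = 0.8398.

Power ≈ 0.840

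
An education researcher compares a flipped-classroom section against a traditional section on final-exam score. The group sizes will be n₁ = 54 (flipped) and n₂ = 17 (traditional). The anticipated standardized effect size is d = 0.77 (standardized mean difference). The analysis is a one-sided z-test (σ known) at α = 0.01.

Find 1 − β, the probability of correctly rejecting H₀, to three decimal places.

Power ≈ 0.671

Noncentrality parameter: δ = d / √(1/n₁ + 1/n₂) = 0.77 / √(1/54 + 1/17) = 2.7687
Critical value for a one-sided test at α = 0.01: z_α = 2.326.
Power = P(Z > 2.326 − δ) = Φ(0.442) = 0.6709.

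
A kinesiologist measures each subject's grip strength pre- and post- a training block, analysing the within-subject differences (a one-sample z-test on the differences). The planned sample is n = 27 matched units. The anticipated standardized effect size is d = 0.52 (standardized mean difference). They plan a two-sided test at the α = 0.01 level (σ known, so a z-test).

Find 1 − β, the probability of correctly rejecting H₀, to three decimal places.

Power ≈ 0.550

Noncentrality parameter: δ = d·√n = 0.52 × √27 = 2.7020
Two-sided α = 0.01 → critical value z_{0.005} = 2.576.
Power = Φ(δ − 2.576) + Φ(−δ − 2.576) = Φ(0.126) + Φ(-5.278) = 0.5502 + 0.0000 = 0.5502.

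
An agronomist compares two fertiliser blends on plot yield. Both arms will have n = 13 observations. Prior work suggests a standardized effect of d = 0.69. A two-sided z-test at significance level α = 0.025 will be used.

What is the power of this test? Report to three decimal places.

Power ≈ 0.315

Noncentrality parameter: δ = d·√(n/2) = 0.69 × √(13/2) = 1.7592
Two-sided α = 0.025 → critical value z_{0.0125} = 2.241.
Power = Φ(δ − 2.241) + Φ(−δ − 2.241) = Φ(-0.482) + Φ(-4.001) = 0.3148 + 0.0000 = 0.3148.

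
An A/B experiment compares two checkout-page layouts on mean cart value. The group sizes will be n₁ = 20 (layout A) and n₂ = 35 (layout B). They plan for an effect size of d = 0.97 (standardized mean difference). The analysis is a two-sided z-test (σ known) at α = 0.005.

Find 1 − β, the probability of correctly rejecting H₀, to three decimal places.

Power ≈ 0.743

Noncentrality parameter: δ = d / √(1/n₁ + 1/n₂) = 0.97 / √(1/20 + 1/35) = 3.4605
Two-sided α = 0.005 → critical value z_{0.0025} = 2.807.
Power = Φ(δ − 2.807) + Φ(−δ − 2.807) = Φ(0.653) + Φ(-6.268) = 0.7433 + 0.0000 = 0.7433.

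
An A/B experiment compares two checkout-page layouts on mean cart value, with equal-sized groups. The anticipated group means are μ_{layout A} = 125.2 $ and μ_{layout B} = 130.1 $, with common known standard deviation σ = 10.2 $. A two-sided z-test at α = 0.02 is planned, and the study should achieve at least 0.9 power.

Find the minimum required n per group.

Standardized effect: d = |μ_{layout A} − μ_{layout B}| / σ = |125.2 − 130.1| / 10.2 = 0.4804
Set Φ(δ − 2.326) = 0.9; then δ − 2.326 = Φ⁻¹(0.9) = 1.282, giving δ = 3.608.
(Ignoring the negligible lower-tail rejection probability gives the usual closed-form inversion.)
δ = d·√(n/2) ⇒ n = 2(δ/d)² = 2 × (3.608 / 0.4804)² = 112.81.
Rounding up, n = 113 per group.

n = 113 per group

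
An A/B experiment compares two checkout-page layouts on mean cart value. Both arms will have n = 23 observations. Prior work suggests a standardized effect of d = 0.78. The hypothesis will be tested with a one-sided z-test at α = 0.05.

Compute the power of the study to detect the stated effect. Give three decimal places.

Noncentrality parameter: δ = d·√(n/2) = 0.78 × √(23/2) = 2.6451
Critical value for a one-sided test at α = 0.05: z_α = 1.645.
Power = P(Z > 1.645 − δ) = Φ(1.000) = 0.8414.

Power ≈ 0.841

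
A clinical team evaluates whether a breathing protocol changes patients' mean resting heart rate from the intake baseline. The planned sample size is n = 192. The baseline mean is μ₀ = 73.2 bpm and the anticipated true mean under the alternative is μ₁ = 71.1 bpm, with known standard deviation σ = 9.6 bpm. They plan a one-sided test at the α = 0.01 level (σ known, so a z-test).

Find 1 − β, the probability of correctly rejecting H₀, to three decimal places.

Power ≈ 0.760

Standardized effect: d = |μ₁ − μ₀| / σ = |71.1 − 73.2| / 9.6 = 0.2188
Noncentrality parameter: δ = d·√n = 0.2188 × √192 = 3.0311
One-sided α = 0.01 → critical value z_{0.01} = 2.326.
Power = P(Z > 2.326 − δ) = Φ(0.705) = 0.7595.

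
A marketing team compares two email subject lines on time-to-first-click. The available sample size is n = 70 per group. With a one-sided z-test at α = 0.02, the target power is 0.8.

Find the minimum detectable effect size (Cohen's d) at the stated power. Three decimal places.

d ≈ 0.489

Need Φ(δ − 2.054) = 0.8, so δ = 2.054 + 0.842 = 2.895.
δ = d·√(n/2) ⇒ d = δ/√(n/2) = 2.895/√(70/2) = 0.4894.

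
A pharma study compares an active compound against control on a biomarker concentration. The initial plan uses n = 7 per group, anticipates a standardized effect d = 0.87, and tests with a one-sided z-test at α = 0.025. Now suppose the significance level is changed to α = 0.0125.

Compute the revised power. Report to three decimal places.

Power ≈ 0.270

δ = d·√(n/2) = 0.87 × √(7/2) = 1.6276 (unchanged). New critical value: z_{0.0125} = 2.241.
Revised power = Φ(δ − 2.241) = Φ(-0.614) = 0.2697.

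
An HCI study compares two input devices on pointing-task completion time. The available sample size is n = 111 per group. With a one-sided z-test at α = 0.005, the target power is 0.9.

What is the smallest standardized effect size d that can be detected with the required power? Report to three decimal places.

Need Φ(δ − 2.576) = 0.9, so δ = 2.576 + 1.282 = 3.857.
δ = d·√(n/2) ⇒ d = δ/√(n/2) = 3.857/√(111/2) = 0.5178.

d ≈ 0.518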